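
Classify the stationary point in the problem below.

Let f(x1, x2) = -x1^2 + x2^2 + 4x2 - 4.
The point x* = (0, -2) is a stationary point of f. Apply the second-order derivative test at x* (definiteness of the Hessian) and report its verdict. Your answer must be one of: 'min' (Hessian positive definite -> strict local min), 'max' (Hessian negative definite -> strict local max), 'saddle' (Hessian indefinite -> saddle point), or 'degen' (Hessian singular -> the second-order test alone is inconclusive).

Compute the Hessian H = grad^2 f:
  H = [[-2, 0], [0, 2]]
Verify stationarity: grad f(x*) = H x* + g = (0, 0).
Eigenvalues of H: -2, 2.
Eigenvalues have mixed signs, so H is indefinite -> x* is a saddle point.

saddle


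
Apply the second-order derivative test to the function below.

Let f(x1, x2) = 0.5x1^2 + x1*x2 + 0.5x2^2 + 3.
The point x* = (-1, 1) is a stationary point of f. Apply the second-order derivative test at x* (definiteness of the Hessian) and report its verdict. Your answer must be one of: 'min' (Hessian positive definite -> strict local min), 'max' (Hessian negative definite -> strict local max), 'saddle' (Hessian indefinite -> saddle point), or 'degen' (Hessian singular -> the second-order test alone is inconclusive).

Compute the Hessian H = grad^2 f:
  H = [[1, 1], [1, 1]]
Verify stationarity: grad f(x*) = H x* + g = (0, 0).
Eigenvalues of H: 0, 2.
H has a zero eigenvalue (singular; positive semidefinite but not definite), so H is neither positive definite, negative definite, nor indefinite. The second-order test alone is inconclusive -> degen.
(Indeed, f is constant along the null direction of H through x*, so x* is not a strict local extremum.)

degen


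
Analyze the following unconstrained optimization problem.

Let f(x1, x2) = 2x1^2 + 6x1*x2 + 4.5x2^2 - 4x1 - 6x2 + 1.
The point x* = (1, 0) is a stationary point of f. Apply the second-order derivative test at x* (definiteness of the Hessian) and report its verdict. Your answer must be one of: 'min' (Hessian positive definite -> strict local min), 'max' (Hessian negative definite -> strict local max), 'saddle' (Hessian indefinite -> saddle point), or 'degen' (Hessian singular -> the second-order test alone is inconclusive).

Compute the Hessian H = grad^2 f:
  H = [[4, 6], [6, 9]]
Verify stationarity: grad f(x*) = H x* + g = (0, 0).
Eigenvalues of H: 0, 13.
H has a zero eigenvalue (singular; positive semidefinite but not definite), so H is neither positive definite, negative definite, nor indefinite. The second-order test alone is inconclusive -> degen.
(Indeed, f is constant along the null direction of H through x*, so x* is not a strict local extremum.)

degen


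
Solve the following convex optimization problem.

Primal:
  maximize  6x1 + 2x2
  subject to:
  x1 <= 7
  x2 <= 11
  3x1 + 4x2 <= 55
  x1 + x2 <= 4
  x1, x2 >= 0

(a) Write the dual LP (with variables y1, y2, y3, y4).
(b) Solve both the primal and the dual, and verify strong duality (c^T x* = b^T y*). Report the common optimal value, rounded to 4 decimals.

The standard primal-dual pair for 'max c^T x s.t. A x <= b, x >= 0' is:
  Dual:  min b^T y  s.t.  A^T y >= c,  y >= 0.

So the dual LP is:
  minimize  7y1 + 11y2 + 55y3 + 4y4
  subject to:
    y1 + 3y3 + y4 >= 6
    y2 + 4y3 + y4 >= 2
    y1, y2, y3, y4 >= 0

Solving the primal: x* = (4, 0).
  primal value c^T x* = 24.
Solving the dual: y* = (0, 0, 0, 6).
  dual value b^T y* = 24.
Strong duality: c^T x* = b^T y*. Confirmed.

24


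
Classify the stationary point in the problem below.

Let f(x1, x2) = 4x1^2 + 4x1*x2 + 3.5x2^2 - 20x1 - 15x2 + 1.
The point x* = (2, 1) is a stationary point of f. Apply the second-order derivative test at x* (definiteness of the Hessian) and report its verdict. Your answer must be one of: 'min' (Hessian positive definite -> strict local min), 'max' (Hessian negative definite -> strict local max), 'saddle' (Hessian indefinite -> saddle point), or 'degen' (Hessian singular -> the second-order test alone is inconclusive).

Compute the Hessian H = grad^2 f:
  H = [[8, 4], [4, 7]]
Verify stationarity: grad f(x*) = H x* + g = (0, 0).
Eigenvalues of H: 3.4689, 11.5311.
Both eigenvalues > 0, so H is positive definite -> x* is a strict local min.

min


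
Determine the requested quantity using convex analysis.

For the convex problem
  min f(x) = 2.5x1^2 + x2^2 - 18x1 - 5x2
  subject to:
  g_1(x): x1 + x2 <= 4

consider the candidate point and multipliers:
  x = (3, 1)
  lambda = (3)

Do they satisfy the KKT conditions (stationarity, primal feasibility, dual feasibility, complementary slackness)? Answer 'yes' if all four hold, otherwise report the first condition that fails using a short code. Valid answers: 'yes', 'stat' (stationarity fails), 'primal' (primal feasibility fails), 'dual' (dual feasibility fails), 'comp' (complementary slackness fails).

Gradient of f: grad f(x) = Q x + c = (-3, -3)
Constraint values g_i(x) = a_i^T x - b_i:
  g_1((3, 1)) = 0
Stationarity residual: grad f(x) + sum_i lambda_i a_i = (0, 0)
  -> stationarity OK
Primal feasibility (all g_i <= 0): OK
Dual feasibility (all lambda_i >= 0): OK
Complementary slackness (lambda_i * g_i(x) = 0 for all i): OK

Verdict: yes, KKT holds.

yes


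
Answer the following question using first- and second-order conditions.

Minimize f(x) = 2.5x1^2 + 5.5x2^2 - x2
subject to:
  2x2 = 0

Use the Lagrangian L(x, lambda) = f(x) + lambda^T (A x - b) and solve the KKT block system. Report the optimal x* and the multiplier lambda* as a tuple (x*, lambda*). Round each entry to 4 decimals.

Form the Lagrangian:
  L(x, lambda) = (1/2) x^T Q x + c^T x + lambda^T (A x - b)
Stationarity (grad_x L = 0): Q x + c + A^T lambda = 0.
Primal feasibility: A x = b.

This gives the KKT block system:
  [ Q   A^T ] [ x     ]   [-c ]
  [ A    0  ] [ lambda ] = [ b ]

Solving the linear system:
  x*      = (0, 0)
  lambda* = (0.5)
  f(x*)   = 0

x* = (0, 0), lambda* = (0.5)


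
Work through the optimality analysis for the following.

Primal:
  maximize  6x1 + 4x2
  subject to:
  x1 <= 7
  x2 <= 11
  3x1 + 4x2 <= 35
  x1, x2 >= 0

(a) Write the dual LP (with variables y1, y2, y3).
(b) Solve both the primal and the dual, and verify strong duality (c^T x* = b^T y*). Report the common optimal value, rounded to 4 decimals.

The standard primal-dual pair for 'max c^T x s.t. A x <= b, x >= 0' is:
  Dual:  min b^T y  s.t.  A^T y >= c,  y >= 0.

So the dual LP is:
  minimize  7y1 + 11y2 + 35y3
  subject to:
    y1 + 3y3 >= 6
    y2 + 4y3 >= 4
    y1, y2, y3 >= 0

Solving the primal: x* = (7, 3.5).
  primal value c^T x* = 56.
Solving the dual: y* = (3, 0, 1).
  dual value b^T y* = 56.
Strong duality: c^T x* = b^T y*. Confirmed.

56


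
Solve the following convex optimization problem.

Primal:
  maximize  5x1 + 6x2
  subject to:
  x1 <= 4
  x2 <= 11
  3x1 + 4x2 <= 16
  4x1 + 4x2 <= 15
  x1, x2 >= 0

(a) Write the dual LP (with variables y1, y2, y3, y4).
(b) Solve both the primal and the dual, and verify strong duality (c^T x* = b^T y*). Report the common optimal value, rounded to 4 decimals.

The standard primal-dual pair for 'max c^T x s.t. A x <= b, x >= 0' is:
  Dual:  min b^T y  s.t.  A^T y >= c,  y >= 0.

So the dual LP is:
  minimize  4y1 + 11y2 + 16y3 + 15y4
  subject to:
    y1 + 3y3 + 4y4 >= 5
    y2 + 4y3 + 4y4 >= 6
    y1, y2, y3, y4 >= 0

Solving the primal: x* = (0, 3.75).
  primal value c^T x* = 22.5.
Solving the dual: y* = (0, 0, 0, 1.5).
  dual value b^T y* = 22.5.
Strong duality: c^T x* = b^T y*. Confirmed.

22.5


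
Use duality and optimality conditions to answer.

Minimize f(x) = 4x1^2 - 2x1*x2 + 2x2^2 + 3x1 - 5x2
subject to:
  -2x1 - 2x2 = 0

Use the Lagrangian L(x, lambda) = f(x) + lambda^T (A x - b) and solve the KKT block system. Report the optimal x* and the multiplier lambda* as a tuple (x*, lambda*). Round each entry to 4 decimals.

Form the Lagrangian:
  L(x, lambda) = (1/2) x^T Q x + c^T x + lambda^T (A x - b)
Stationarity (grad_x L = 0): Q x + c + A^T lambda = 0.
Primal feasibility: A x = b.

This gives the KKT block system:
  [ Q   A^T ] [ x     ]   [-c ]
  [ A    0  ] [ lambda ] = [ b ]

Solving the linear system:
  x*      = (-0.5, 0.5)
  lambda* = (-1)
  f(x*)   = -2

x* = (-0.5, 0.5), lambda* = (-1)


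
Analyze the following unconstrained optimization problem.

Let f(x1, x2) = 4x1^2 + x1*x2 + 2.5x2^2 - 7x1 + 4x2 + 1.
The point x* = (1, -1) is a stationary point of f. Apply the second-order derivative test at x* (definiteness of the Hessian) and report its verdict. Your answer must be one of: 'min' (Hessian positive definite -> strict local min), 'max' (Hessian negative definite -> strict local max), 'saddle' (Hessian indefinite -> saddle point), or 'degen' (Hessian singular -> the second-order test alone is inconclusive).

Compute the Hessian H = grad^2 f:
  H = [[8, 1], [1, 5]]
Verify stationarity: grad f(x*) = H x* + g = (0, 0).
Eigenvalues of H: 4.6972, 8.3028.
Both eigenvalues > 0, so H is positive definite -> x* is a strict local min.

min


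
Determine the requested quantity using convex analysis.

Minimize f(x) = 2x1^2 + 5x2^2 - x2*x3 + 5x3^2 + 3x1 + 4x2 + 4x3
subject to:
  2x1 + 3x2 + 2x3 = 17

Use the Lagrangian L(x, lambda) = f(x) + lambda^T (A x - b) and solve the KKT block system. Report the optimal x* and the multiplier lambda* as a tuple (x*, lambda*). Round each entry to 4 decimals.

Form the Lagrangian:
  L(x, lambda) = (1/2) x^T Q x + c^T x + lambda^T (A x - b)
Stationarity (grad_x L = 0): Q x + c + A^T lambda = 0.
Primal feasibility: A x = b.

This gives the KKT block system:
  [ Q   A^T ] [ x     ]   [-c ]
  [ A    0  ] [ lambda ] = [ b ]

Solving the linear system:
  x*      = (3.5062, 2.3071, 1.5332)
  lambda* = (-8.5124)
  f(x*)   = 85.2956

x* = (3.5062, 2.3071, 1.5332), lambda* = (-8.5124)


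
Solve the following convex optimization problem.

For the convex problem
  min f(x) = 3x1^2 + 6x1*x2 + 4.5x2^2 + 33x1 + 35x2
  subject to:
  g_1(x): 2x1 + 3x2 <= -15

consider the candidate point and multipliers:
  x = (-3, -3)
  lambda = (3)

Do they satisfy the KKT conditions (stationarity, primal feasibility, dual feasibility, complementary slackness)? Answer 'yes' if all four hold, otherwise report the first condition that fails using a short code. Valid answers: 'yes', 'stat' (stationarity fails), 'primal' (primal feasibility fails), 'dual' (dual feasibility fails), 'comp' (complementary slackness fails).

Gradient of f: grad f(x) = Q x + c = (-3, -10)
Constraint values g_i(x) = a_i^T x - b_i:
  g_1((-3, -3)) = 0
Stationarity residual: grad f(x) + sum_i lambda_i a_i = (3, -1)
  -> stationarity FAILS
Primal feasibility (all g_i <= 0): OK
Dual feasibility (all lambda_i >= 0): OK
Complementary slackness (lambda_i * g_i(x) = 0 for all i): OK

Verdict: the first failing condition is stationarity -> stat.

stat


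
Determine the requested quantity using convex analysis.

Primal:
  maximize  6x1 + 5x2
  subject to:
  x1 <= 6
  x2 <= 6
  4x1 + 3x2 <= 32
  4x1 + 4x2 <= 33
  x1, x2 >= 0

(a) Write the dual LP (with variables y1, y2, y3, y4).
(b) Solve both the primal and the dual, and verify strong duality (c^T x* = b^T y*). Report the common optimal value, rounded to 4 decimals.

The standard primal-dual pair for 'max c^T x s.t. A x <= b, x >= 0' is:
  Dual:  min b^T y  s.t.  A^T y >= c,  y >= 0.

So the dual LP is:
  minimize  6y1 + 6y2 + 32y3 + 33y4
  subject to:
    y1 + 4y3 + 4y4 >= 6
    y2 + 3y3 + 4y4 >= 5
    y1, y2, y3, y4 >= 0

Solving the primal: x* = (6, 2.25).
  primal value c^T x* = 47.25.
Solving the dual: y* = (1, 0, 0, 1.25).
  dual value b^T y* = 47.25.
Strong duality: c^T x* = b^T y*. Confirmed.

47.25


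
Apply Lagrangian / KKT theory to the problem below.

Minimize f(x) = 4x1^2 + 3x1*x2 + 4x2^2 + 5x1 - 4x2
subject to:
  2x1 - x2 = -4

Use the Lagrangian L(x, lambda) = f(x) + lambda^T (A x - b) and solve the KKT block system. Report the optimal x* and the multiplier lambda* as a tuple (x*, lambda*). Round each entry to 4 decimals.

Form the Lagrangian:
  L(x, lambda) = (1/2) x^T Q x + c^T x + lambda^T (A x - b)
Stationarity (grad_x L = 0): Q x + c + A^T lambda = 0.
Primal feasibility: A x = b.

This gives the KKT block system:
  [ Q   A^T ] [ x     ]   [-c ]
  [ A    0  ] [ lambda ] = [ b ]

Solving the linear system:
  x*      = (-1.4038, 1.1923)
  lambda* = (1.3269)
  f(x*)   = -3.2404

x* = (-1.4038, 1.1923), lambda* = (1.3269)


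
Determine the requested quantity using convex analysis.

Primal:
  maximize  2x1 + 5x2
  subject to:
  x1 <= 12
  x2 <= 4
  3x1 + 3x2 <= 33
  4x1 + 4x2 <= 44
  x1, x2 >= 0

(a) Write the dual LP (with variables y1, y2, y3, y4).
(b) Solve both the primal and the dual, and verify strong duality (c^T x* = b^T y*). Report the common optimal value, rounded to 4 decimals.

The standard primal-dual pair for 'max c^T x s.t. A x <= b, x >= 0' is:
  Dual:  min b^T y  s.t.  A^T y >= c,  y >= 0.

So the dual LP is:
  minimize  12y1 + 4y2 + 33y3 + 44y4
  subject to:
    y1 + 3y3 + 4y4 >= 2
    y2 + 3y3 + 4y4 >= 5
    y1, y2, y3, y4 >= 0

Solving the primal: x* = (7, 4).
  primal value c^T x* = 34.
Solving the dual: y* = (0, 3, 0.6667, 0).
  dual value b^T y* = 34.
Strong duality: c^T x* = b^T y*. Confirmed.

34


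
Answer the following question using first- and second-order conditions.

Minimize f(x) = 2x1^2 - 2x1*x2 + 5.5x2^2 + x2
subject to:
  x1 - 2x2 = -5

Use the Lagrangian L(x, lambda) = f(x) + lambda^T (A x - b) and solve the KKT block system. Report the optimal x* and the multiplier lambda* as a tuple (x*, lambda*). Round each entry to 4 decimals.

Form the Lagrangian:
  L(x, lambda) = (1/2) x^T Q x + c^T x + lambda^T (A x - b)
Stationarity (grad_x L = 0): Q x + c + A^T lambda = 0.
Primal feasibility: A x = b.

This gives the KKT block system:
  [ Q   A^T ] [ x     ]   [-c ]
  [ A    0  ] [ lambda ] = [ b ]

Solving the linear system:
  x*      = (-1.9474, 1.5263)
  lambda* = (10.8421)
  f(x*)   = 27.8684

x* = (-1.9474, 1.5263), lambda* = (10.8421)


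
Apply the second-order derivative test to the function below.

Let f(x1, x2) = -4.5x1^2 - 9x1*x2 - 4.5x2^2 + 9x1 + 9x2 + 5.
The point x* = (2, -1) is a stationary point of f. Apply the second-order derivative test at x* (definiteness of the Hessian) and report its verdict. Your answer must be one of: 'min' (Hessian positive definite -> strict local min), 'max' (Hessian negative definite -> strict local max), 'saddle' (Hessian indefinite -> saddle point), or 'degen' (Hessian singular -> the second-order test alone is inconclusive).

Compute the Hessian H = grad^2 f:
  H = [[-9, -9], [-9, -9]]
Verify stationarity: grad f(x*) = H x* + g = (0, 0).
Eigenvalues of H: -18, 0.
H has a zero eigenvalue (singular; negative semidefinite but not definite), so H is neither positive definite, negative definite, nor indefinite. The second-order test alone is inconclusive -> degen.
(Indeed, f is constant along the null direction of H through x*, so x* is not a strict local extremum.)

degen


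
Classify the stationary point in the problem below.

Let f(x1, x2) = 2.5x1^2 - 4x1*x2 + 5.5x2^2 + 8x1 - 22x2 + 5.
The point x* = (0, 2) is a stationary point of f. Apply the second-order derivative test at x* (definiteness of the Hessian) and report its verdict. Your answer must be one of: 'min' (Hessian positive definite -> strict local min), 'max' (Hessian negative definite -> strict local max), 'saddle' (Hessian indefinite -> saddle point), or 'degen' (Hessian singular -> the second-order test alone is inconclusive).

Compute the Hessian H = grad^2 f:
  H = [[5, -4], [-4, 11]]
Verify stationarity: grad f(x*) = H x* + g = (0, 0).
Eigenvalues of H: 3, 13.
Both eigenvalues > 0, so H is positive definite -> x* is a strict local min.

min


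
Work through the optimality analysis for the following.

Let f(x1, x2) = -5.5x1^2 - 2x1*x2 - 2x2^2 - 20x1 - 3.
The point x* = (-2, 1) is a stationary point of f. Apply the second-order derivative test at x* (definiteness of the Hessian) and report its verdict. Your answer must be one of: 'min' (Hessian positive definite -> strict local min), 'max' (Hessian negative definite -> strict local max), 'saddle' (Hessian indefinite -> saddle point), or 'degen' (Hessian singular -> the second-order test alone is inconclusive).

Compute the Hessian H = grad^2 f:
  H = [[-11, -2], [-2, -4]]
Verify stationarity: grad f(x*) = H x* + g = (0, 0).
Eigenvalues of H: -11.5311, -3.4689.
Both eigenvalues < 0, so H is negative definite -> x* is a strict local max.

max


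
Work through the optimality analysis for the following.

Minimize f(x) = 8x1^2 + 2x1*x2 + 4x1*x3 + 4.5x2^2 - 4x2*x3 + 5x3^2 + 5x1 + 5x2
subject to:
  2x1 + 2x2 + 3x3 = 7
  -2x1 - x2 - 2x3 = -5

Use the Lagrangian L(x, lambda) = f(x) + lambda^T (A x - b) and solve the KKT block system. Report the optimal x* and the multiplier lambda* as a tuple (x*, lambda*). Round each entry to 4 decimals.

Form the Lagrangian:
  L(x, lambda) = (1/2) x^T Q x + c^T x + lambda^T (A x - b)
Stationarity (grad_x L = 0): Q x + c + A^T lambda = 0.
Primal feasibility: A x = b.

This gives the KKT block system:
  [ Q   A^T ] [ x     ]   [-c ]
  [ A    0  ] [ lambda ] = [ b ]

Solving the linear system:
  x*      = (0.7328, 0.4655, 1.5345)
  lambda* = (7.3793, 19.2759)
  f(x*)   = 25.3578

x* = (0.7328, 0.4655, 1.5345), lambda* = (7.3793, 19.2759)


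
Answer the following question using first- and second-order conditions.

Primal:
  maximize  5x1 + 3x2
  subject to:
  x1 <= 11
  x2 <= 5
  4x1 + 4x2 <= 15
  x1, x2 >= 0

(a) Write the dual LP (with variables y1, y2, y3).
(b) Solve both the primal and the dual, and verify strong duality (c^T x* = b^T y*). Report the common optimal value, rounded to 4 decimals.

The standard primal-dual pair for 'max c^T x s.t. A x <= b, x >= 0' is:
  Dual:  min b^T y  s.t.  A^T y >= c,  y >= 0.

So the dual LP is:
  minimize  11y1 + 5y2 + 15y3
  subject to:
    y1 + 4y3 >= 5
    y2 + 4y3 >= 3
    y1, y2, y3 >= 0

Solving the primal: x* = (3.75, 0).
  primal value c^T x* = 18.75.
Solving the dual: y* = (0, 0, 1.25).
  dual value b^T y* = 18.75.
Strong duality: c^T x* = b^T y*. Confirmed.

18.75


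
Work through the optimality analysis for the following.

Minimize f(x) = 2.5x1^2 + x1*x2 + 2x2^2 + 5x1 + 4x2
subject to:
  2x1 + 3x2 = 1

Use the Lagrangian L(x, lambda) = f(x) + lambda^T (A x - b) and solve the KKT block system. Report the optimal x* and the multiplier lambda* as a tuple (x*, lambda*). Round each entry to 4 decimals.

Form the Lagrangian:
  L(x, lambda) = (1/2) x^T Q x + c^T x + lambda^T (A x - b)
Stationarity (grad_x L = 0): Q x + c + A^T lambda = 0.
Primal feasibility: A x = b.

This gives the KKT block system:
  [ Q   A^T ] [ x     ]   [-c ]
  [ A    0  ] [ lambda ] = [ b ]

Solving the linear system:
  x*      = (-0.3265, 0.551)
  lambda* = (-1.9592)
  f(x*)   = 1.2653

x* = (-0.3265, 0.551), lambda* = (-1.9592)


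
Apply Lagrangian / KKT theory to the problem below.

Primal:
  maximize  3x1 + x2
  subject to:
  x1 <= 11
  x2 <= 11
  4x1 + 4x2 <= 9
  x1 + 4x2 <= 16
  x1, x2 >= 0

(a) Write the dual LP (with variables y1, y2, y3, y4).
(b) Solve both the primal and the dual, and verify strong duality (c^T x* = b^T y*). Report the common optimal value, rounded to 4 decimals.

The standard primal-dual pair for 'max c^T x s.t. A x <= b, x >= 0' is:
  Dual:  min b^T y  s.t.  A^T y >= c,  y >= 0.

So the dual LP is:
  minimize  11y1 + 11y2 + 9y3 + 16y4
  subject to:
    y1 + 4y3 + y4 >= 3
    y2 + 4y3 + 4y4 >= 1
    y1, y2, y3, y4 >= 0

Solving the primal: x* = (2.25, 0).
  primal value c^T x* = 6.75.
Solving the dual: y* = (0, 0, 0.75, 0).
  dual value b^T y* = 6.75.
Strong duality: c^T x* = b^T y*. Confirmed.

6.75


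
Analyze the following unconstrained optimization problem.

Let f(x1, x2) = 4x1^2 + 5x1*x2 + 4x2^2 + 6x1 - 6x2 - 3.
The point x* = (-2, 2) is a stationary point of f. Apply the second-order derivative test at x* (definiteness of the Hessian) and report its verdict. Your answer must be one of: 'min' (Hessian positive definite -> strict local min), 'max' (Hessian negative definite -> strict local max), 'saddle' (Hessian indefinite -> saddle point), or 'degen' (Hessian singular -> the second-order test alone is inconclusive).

Compute the Hessian H = grad^2 f:
  H = [[8, 5], [5, 8]]
Verify stationarity: grad f(x*) = H x* + g = (0, 0).
Eigenvalues of H: 3, 13.
Both eigenvalues > 0, so H is positive definite -> x* is a strict local min.

min


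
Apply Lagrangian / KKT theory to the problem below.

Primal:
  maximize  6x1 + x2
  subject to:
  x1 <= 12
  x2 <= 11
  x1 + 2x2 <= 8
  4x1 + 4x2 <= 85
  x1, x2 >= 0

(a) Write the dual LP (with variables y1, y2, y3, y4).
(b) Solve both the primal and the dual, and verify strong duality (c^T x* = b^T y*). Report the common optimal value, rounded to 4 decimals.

The standard primal-dual pair for 'max c^T x s.t. A x <= b, x >= 0' is:
  Dual:  min b^T y  s.t.  A^T y >= c,  y >= 0.

So the dual LP is:
  minimize  12y1 + 11y2 + 8y3 + 85y4
  subject to:
    y1 + y3 + 4y4 >= 6
    y2 + 2y3 + 4y4 >= 1
    y1, y2, y3, y4 >= 0

Solving the primal: x* = (8, 0).
  primal value c^T x* = 48.
Solving the dual: y* = (0, 0, 6, 0).
  dual value b^T y* = 48.
Strong duality: c^T x* = b^T y*. Confirmed.

48


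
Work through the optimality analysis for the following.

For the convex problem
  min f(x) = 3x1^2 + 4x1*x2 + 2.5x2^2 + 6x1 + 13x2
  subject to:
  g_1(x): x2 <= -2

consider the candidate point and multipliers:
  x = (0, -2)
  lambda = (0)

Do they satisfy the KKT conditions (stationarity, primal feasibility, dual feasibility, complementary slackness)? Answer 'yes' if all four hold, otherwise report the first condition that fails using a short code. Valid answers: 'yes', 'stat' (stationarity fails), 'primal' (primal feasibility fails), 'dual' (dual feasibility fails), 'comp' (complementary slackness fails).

Gradient of f: grad f(x) = Q x + c = (-2, 3)
Constraint values g_i(x) = a_i^T x - b_i:
  g_1((0, -2)) = 0
Stationarity residual: grad f(x) + sum_i lambda_i a_i = (-2, 3)
  -> stationarity FAILS
Primal feasibility (all g_i <= 0): OK
Dual feasibility (all lambda_i >= 0): OK
Complementary slackness (lambda_i * g_i(x) = 0 for all i): OK

Verdict: the first failing condition is stationarity -> stat.

stat


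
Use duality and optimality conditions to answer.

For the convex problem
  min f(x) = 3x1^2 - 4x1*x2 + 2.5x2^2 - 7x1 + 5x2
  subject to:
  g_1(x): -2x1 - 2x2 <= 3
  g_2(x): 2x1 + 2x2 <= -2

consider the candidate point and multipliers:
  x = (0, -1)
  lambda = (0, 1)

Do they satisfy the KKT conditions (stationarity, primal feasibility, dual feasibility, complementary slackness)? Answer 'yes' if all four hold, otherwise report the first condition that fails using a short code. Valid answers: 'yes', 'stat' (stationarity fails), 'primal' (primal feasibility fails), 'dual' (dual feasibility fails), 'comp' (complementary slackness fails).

Gradient of f: grad f(x) = Q x + c = (-3, 0)
Constraint values g_i(x) = a_i^T x - b_i:
  g_1((0, -1)) = -1
  g_2((0, -1)) = 0
Stationarity residual: grad f(x) + sum_i lambda_i a_i = (-1, 2)
  -> stationarity FAILS
Primal feasibility (all g_i <= 0): OK
Dual feasibility (all lambda_i >= 0): OK
Complementary slackness (lambda_i * g_i(x) = 0 for all i): OK

Verdict: the first failing condition is stationarity -> stat.

stat


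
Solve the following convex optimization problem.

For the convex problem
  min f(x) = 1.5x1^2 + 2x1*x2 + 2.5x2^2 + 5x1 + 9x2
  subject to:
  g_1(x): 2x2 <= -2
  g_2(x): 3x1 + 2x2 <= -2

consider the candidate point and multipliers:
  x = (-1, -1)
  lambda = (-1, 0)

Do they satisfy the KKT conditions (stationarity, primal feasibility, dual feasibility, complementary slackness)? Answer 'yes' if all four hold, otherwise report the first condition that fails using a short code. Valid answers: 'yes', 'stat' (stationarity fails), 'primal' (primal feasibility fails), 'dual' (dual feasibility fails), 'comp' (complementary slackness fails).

Gradient of f: grad f(x) = Q x + c = (0, 2)
Constraint values g_i(x) = a_i^T x - b_i:
  g_1((-1, -1)) = 0
  g_2((-1, -1)) = -3
Stationarity residual: grad f(x) + sum_i lambda_i a_i = (0, 0)
  -> stationarity OK
Primal feasibility (all g_i <= 0): OK
Dual feasibility (all lambda_i >= 0): FAILS
Complementary slackness (lambda_i * g_i(x) = 0 for all i): OK

Verdict: the first failing condition is dual_feasibility -> dual.

dual


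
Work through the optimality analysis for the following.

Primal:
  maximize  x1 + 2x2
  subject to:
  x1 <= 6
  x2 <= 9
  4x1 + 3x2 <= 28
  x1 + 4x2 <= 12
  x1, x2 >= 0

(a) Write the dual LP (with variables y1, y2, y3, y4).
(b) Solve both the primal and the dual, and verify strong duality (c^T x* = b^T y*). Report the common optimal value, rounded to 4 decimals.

The standard primal-dual pair for 'max c^T x s.t. A x <= b, x >= 0' is:
  Dual:  min b^T y  s.t.  A^T y >= c,  y >= 0.

So the dual LP is:
  minimize  6y1 + 9y2 + 28y3 + 12y4
  subject to:
    y1 + 4y3 + y4 >= 1
    y2 + 3y3 + 4y4 >= 2
    y1, y2, y3, y4 >= 0

Solving the primal: x* = (5.8462, 1.5385).
  primal value c^T x* = 8.9231.
Solving the dual: y* = (0, 0, 0.1538, 0.3846).
  dual value b^T y* = 8.9231.
Strong duality: c^T x* = b^T y*. Confirmed.

8.9231


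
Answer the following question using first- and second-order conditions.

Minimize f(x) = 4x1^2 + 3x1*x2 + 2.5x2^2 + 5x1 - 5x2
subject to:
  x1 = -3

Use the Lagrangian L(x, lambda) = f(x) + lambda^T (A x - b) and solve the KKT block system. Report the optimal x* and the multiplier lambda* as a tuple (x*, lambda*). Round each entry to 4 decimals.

Form the Lagrangian:
  L(x, lambda) = (1/2) x^T Q x + c^T x + lambda^T (A x - b)
Stationarity (grad_x L = 0): Q x + c + A^T lambda = 0.
Primal feasibility: A x = b.

This gives the KKT block system:
  [ Q   A^T ] [ x     ]   [-c ]
  [ A    0  ] [ lambda ] = [ b ]

Solving the linear system:
  x*      = (-3, 2.8)
  lambda* = (10.6)
  f(x*)   = 1.4

x* = (-3, 2.8), lambda* = (10.6)


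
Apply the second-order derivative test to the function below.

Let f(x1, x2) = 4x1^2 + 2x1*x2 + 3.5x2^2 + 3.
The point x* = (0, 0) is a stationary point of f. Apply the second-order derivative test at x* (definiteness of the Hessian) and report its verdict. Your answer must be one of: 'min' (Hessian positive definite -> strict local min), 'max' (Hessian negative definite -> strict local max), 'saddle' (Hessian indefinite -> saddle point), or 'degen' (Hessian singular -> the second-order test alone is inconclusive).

Compute the Hessian H = grad^2 f:
  H = [[8, 2], [2, 7]]
Verify stationarity: grad f(x*) = H x* + g = (0, 0).
Eigenvalues of H: 5.4384, 9.5616.
Both eigenvalues > 0, so H is positive definite -> x* is a strict local min.

min


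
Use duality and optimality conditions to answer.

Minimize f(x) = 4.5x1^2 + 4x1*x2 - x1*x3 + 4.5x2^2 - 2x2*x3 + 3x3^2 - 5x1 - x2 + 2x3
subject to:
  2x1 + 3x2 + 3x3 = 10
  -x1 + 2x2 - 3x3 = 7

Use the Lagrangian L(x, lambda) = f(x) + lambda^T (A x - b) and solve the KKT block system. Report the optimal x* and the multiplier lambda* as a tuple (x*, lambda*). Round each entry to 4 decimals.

Form the Lagrangian:
  L(x, lambda) = (1/2) x^T Q x + c^T x + lambda^T (A x - b)
Stationarity (grad_x L = 0): Q x + c + A^T lambda = 0.
Primal feasibility: A x = b.

This gives the KKT block system:
  [ Q   A^T ] [ x     ]   [-c ]
  [ A    0  ] [ lambda ] = [ b ]

Solving the linear system:
  x*      = (-0.5346, 3.5069, 0.1828)
  lambda* = (-5.1607, -6.2881)
  f(x*)   = 47.5776

x* = (-0.5346, 3.5069, 0.1828), lambda* = (-5.1607, -6.2881)


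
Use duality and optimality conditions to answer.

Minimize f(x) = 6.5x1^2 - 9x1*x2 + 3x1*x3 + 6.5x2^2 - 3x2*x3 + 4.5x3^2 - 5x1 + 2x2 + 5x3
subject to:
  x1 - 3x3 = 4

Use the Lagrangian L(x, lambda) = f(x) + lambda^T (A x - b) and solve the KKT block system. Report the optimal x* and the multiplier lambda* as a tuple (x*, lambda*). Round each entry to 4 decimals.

Form the Lagrangian:
  L(x, lambda) = (1/2) x^T Q x + c^T x + lambda^T (A x - b)
Stationarity (grad_x L = 0): Q x + c + A^T lambda = 0.
Primal feasibility: A x = b.

This gives the KKT block system:
  [ Q   A^T ] [ x     ]   [-c ]
  [ A    0  ] [ lambda ] = [ b ]

Solving the linear system:
  x*      = (0.8086, 0.1605, -1.0638)
  lambda* = (-0.8765)
  f(x*)   = -2.7675

x* = (0.8086, 0.1605, -1.0638), lambda* = (-0.8765)


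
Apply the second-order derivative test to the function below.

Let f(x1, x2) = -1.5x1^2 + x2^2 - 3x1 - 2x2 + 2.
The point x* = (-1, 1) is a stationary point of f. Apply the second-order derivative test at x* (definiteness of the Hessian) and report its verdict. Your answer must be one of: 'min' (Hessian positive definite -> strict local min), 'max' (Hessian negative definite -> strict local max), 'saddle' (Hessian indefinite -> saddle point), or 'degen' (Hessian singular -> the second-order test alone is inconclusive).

Compute the Hessian H = grad^2 f:
  H = [[-3, 0], [0, 2]]
Verify stationarity: grad f(x*) = H x* + g = (0, 0).
Eigenvalues of H: -3, 2.
Eigenvalues have mixed signs, so H is indefinite -> x* is a saddle point.

saddle


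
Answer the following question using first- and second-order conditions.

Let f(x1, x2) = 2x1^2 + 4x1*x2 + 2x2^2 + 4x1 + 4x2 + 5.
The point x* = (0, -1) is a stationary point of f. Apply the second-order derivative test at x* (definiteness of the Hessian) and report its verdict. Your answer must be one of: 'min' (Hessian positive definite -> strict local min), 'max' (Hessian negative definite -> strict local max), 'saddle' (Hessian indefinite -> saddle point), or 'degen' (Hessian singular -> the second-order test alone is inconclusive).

Compute the Hessian H = grad^2 f:
  H = [[4, 4], [4, 4]]
Verify stationarity: grad f(x*) = H x* + g = (0, 0).
Eigenvalues of H: 0, 8.
H has a zero eigenvalue (singular; positive semidefinite but not definite), so H is neither positive definite, negative definite, nor indefinite. The second-order test alone is inconclusive -> degen.
(Indeed, f is constant along the null direction of H through x*, so x* is not a strict local extremum.)

degen


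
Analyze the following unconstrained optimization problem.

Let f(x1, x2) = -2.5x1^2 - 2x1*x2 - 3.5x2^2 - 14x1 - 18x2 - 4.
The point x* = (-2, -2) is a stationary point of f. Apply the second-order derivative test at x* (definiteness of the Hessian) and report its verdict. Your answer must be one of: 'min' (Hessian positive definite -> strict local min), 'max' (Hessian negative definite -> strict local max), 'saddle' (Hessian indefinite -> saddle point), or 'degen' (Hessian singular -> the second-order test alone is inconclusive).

Compute the Hessian H = grad^2 f:
  H = [[-5, -2], [-2, -7]]
Verify stationarity: grad f(x*) = H x* + g = (0, 0).
Eigenvalues of H: -8.2361, -3.7639.
Both eigenvalues < 0, so H is negative definite -> x* is a strict local max.

max


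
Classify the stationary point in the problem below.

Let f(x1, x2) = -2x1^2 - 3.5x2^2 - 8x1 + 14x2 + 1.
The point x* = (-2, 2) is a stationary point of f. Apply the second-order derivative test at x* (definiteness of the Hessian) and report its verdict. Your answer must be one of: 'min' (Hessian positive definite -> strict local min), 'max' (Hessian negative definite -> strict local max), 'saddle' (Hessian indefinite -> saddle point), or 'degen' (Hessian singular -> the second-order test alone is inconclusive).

Compute the Hessian H = grad^2 f:
  H = [[-4, 0], [0, -7]]
Verify stationarity: grad f(x*) = H x* + g = (0, 0).
Eigenvalues of H: -7, -4.
Both eigenvalues < 0, so H is negative definite -> x* is a strict local max.

max


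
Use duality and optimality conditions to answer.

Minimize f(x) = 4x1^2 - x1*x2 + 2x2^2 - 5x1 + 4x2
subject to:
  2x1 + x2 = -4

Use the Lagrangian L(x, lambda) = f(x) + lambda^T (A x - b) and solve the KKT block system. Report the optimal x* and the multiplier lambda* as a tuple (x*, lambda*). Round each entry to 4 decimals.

Form the Lagrangian:
  L(x, lambda) = (1/2) x^T Q x + c^T x + lambda^T (A x - b)
Stationarity (grad_x L = 0): Q x + c + A^T lambda = 0.
Primal feasibility: A x = b.

This gives the KKT block system:
  [ Q   A^T ] [ x     ]   [-c ]
  [ A    0  ] [ lambda ] = [ b ]

Solving the linear system:
  x*      = (-0.8214, -2.3571)
  lambda* = (4.6071)
  f(x*)   = 6.5536

x* = (-0.8214, -2.3571), lambda* = (4.6071)


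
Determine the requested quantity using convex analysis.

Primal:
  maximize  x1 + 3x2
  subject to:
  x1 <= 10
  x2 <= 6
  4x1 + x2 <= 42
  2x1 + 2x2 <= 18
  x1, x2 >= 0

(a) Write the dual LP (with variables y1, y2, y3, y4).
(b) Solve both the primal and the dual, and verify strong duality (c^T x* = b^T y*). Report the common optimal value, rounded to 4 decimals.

The standard primal-dual pair for 'max c^T x s.t. A x <= b, x >= 0' is:
  Dual:  min b^T y  s.t.  A^T y >= c,  y >= 0.

So the dual LP is:
  minimize  10y1 + 6y2 + 42y3 + 18y4
  subject to:
    y1 + 4y3 + 2y4 >= 1
    y2 + y3 + 2y4 >= 3
    y1, y2, y3, y4 >= 0

Solving the primal: x* = (3, 6).
  primal value c^T x* = 21.
Solving the dual: y* = (0, 2, 0, 0.5).
  dual value b^T y* = 21.
Strong duality: c^T x* = b^T y*. Confirmed.

21


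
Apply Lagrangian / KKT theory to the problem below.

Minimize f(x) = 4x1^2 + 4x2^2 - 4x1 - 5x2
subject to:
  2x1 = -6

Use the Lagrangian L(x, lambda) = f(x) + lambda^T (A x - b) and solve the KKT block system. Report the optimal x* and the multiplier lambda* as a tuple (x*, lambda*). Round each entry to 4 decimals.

Form the Lagrangian:
  L(x, lambda) = (1/2) x^T Q x + c^T x + lambda^T (A x - b)
Stationarity (grad_x L = 0): Q x + c + A^T lambda = 0.
Primal feasibility: A x = b.

This gives the KKT block system:
  [ Q   A^T ] [ x     ]   [-c ]
  [ A    0  ] [ lambda ] = [ b ]

Solving the linear system:
  x*      = (-3, 0.625)
  lambda* = (14)
  f(x*)   = 46.4375

x* = (-3, 0.625), lambda* = (14)


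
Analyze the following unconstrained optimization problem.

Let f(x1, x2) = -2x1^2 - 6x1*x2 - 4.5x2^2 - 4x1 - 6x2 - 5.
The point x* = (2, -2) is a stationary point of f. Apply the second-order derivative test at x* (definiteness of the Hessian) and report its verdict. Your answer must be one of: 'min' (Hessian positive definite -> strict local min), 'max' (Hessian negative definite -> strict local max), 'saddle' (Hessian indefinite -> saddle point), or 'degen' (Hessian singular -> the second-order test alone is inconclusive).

Compute the Hessian H = grad^2 f:
  H = [[-4, -6], [-6, -9]]
Verify stationarity: grad f(x*) = H x* + g = (0, 0).
Eigenvalues of H: -13, 0.
H has a zero eigenvalue (singular; negative semidefinite but not definite), so H is neither positive definite, negative definite, nor indefinite. The second-order test alone is inconclusive -> degen.
(Indeed, f is constant along the null direction of H through x*, so x* is not a strict local extremum.)

degen


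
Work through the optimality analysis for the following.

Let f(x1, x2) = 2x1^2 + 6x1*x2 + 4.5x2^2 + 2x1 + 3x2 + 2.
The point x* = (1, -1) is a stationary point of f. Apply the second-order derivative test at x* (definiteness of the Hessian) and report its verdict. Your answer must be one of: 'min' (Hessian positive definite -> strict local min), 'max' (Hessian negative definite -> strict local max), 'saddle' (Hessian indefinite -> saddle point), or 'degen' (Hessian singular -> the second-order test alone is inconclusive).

Compute the Hessian H = grad^2 f:
  H = [[4, 6], [6, 9]]
Verify stationarity: grad f(x*) = H x* + g = (0, 0).
Eigenvalues of H: 0, 13.
H has a zero eigenvalue (singular; positive semidefinite but not definite), so H is neither positive definite, negative definite, nor indefinite. The second-order test alone is inconclusive -> degen.
(Indeed, f is constant along the null direction of H through x*, so x* is not a strict local extremum.)

degen


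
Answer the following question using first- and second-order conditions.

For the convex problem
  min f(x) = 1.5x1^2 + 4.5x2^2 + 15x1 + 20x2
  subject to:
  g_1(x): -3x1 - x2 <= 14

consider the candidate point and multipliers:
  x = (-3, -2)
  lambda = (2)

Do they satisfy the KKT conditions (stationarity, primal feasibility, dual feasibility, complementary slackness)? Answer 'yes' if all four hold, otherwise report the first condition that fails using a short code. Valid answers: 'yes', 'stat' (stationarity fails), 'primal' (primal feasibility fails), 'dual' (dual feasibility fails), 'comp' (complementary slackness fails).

Gradient of f: grad f(x) = Q x + c = (6, 2)
Constraint values g_i(x) = a_i^T x - b_i:
  g_1((-3, -2)) = -3
Stationarity residual: grad f(x) + sum_i lambda_i a_i = (0, 0)
  -> stationarity OK
Primal feasibility (all g_i <= 0): OK
Dual feasibility (all lambda_i >= 0): OK
Complementary slackness (lambda_i * g_i(x) = 0 for all i): FAILS

Verdict: the first failing condition is complementary_slackness -> comp.

comp


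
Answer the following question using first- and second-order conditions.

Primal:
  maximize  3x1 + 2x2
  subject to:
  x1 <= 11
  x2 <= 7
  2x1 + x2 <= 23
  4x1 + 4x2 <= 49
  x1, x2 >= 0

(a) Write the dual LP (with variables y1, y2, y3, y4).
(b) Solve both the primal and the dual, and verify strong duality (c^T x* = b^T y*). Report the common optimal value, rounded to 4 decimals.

The standard primal-dual pair for 'max c^T x s.t. A x <= b, x >= 0' is:
  Dual:  min b^T y  s.t.  A^T y >= c,  y >= 0.

So the dual LP is:
  minimize  11y1 + 7y2 + 23y3 + 49y4
  subject to:
    y1 + 2y3 + 4y4 >= 3
    y2 + y3 + 4y4 >= 2
    y1, y2, y3, y4 >= 0

Solving the primal: x* = (10.75, 1.5).
  primal value c^T x* = 35.25.
Solving the dual: y* = (0, 0, 1, 0.25).
  dual value b^T y* = 35.25.
Strong duality: c^T x* = b^T y*. Confirmed.

35.25


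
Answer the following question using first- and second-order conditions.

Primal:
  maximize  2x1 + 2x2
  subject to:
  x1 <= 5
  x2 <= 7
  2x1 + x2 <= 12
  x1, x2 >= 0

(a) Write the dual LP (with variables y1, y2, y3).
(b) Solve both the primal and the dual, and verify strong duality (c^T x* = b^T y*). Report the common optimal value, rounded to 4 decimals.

The standard primal-dual pair for 'max c^T x s.t. A x <= b, x >= 0' is:
  Dual:  min b^T y  s.t.  A^T y >= c,  y >= 0.

So the dual LP is:
  minimize  5y1 + 7y2 + 12y3
  subject to:
    y1 + 2y3 >= 2
    y2 + y3 >= 2
    y1, y2, y3 >= 0

Solving the primal: x* = (2.5, 7).
  primal value c^T x* = 19.
Solving the dual: y* = (0, 1, 1).
  dual value b^T y* = 19.
Strong duality: c^T x* = b^T y*. Confirmed.

19


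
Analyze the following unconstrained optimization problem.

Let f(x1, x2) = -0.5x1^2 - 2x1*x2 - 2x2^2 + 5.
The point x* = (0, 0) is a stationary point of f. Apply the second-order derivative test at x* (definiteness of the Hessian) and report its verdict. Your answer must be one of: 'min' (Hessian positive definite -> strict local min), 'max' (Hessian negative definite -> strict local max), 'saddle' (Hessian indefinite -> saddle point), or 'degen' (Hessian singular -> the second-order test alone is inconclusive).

Compute the Hessian H = grad^2 f:
  H = [[-1, -2], [-2, -4]]
Verify stationarity: grad f(x*) = H x* + g = (0, 0).
Eigenvalues of H: -5, 0.
H has a zero eigenvalue (singular; negative semidefinite but not definite), so H is neither positive definite, negative definite, nor indefinite. The second-order test alone is inconclusive -> degen.
(Indeed, f is constant along the null direction of H through x*, so x* is not a strict local extremum.)

degen


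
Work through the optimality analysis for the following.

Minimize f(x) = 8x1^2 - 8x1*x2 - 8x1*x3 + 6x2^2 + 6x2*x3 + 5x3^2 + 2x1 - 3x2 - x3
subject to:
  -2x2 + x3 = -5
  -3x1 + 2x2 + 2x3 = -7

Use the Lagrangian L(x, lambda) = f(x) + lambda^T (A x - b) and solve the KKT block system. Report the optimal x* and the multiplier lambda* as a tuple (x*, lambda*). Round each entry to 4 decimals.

Form the Lagrangian:
  L(x, lambda) = (1/2) x^T Q x + c^T x + lambda^T (A x - b)
Stationarity (grad_x L = 0): Q x + c + A^T lambda = 0.
Primal feasibility: A x = b.

This gives the KKT block system:
  [ Q   A^T ] [ x     ]   [-c ]
  [ A    0  ] [ lambda ] = [ b ]

Solving the linear system:
  x*      = (1.6818, 1.3409, -2.3182)
  lambda* = (5.1061, 12.2424)
  f(x*)   = 56.4432

x* = (1.6818, 1.3409, -2.3182), lambda* = (5.1061, 12.2424)


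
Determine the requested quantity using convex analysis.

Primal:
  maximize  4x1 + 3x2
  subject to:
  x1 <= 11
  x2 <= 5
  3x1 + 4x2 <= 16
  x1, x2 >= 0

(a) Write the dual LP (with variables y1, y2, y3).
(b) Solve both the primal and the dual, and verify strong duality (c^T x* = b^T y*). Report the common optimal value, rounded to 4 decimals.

The standard primal-dual pair for 'max c^T x s.t. A x <= b, x >= 0' is:
  Dual:  min b^T y  s.t.  A^T y >= c,  y >= 0.

So the dual LP is:
  minimize  11y1 + 5y2 + 16y3
  subject to:
    y1 + 3y3 >= 4
    y2 + 4y3 >= 3
    y1, y2, y3 >= 0

Solving the primal: x* = (5.3333, 0).
  primal value c^T x* = 21.3333.
Solving the dual: y* = (0, 0, 1.3333).
  dual value b^T y* = 21.3333.
Strong duality: c^T x* = b^T y*. Confirmed.

21.3333
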